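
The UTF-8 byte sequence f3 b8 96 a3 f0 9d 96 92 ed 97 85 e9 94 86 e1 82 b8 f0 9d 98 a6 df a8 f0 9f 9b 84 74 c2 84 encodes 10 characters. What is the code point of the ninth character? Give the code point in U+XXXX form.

Offset 0: leading byte 0xF3 = 11110011 → 4-byte char #1 = F3 B8 96 A3.
Offset 4: leading byte 0xF0 = 11110000 → 4-byte char #2 = F0 9D 96 92.
Offset 8: leading byte 0xED = 11101101 → 3-byte char #3 = ED 97 85.
Offset 11: leading byte 0xE9 = 11101001 → 3-byte char #4 = E9 94 86.
Offset 14: leading byte 0xE1 = 11100001 → 3-byte char #5 = E1 82 B8.
Offset 17: leading byte 0xF0 = 11110000 → 4-byte char #6 = F0 9D 98 A6.
Offset 21: leading byte 0xDF = 11011111 → 2-byte char #7 = DF A8.
Offset 23: leading byte 0xF0 = 11110000 → 4-byte char #8 = F0 9F 9B 84.
Offset 27: leading byte 0x74 = 01110100 → 1-byte char #9 = 74.
Leading byte 0x74 = 01110100 matches 0xxxxxxx → 1-byte sequence.
Byte 1: 0x74 = 01110100, payload 1110100 (7 bits).
Concatenate: 1110100 = 0x74 (7 bits → U+0074).

U+0074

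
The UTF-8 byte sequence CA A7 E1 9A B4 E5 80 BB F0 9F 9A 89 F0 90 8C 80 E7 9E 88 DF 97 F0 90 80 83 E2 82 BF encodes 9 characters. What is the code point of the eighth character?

Offset 0: leading byte 0xCA = 11001010 → 2-byte char #1 = CA A7.
Offset 2: leading byte 0xE1 = 11100001 → 3-byte char #2 = E1 9A B4.
Offset 5: leading byte 0xE5 = 11100101 → 3-byte char #3 = E5 80 BB.
Offset 8: leading byte 0xF0 = 11110000 → 4-byte char #4 = F0 9F 9A 89.
Offset 12: leading byte 0xF0 = 11110000 → 4-byte char #5 = F0 90 8C 80.
Offset 16: leading byte 0xE7 = 11100111 → 3-byte char #6 = E7 9E 88.
Offset 19: leading byte 0xDF = 11011111 → 2-byte char #7 = DF 97.
Offset 21: leading byte 0xF0 = 11110000 → 4-byte char #8 = F0 90 80 83.
Leading byte 0xF0 = 11110000 matches 11110xxx → 4-byte sequence.
Byte 1: 0xF0 = 11110000, payload 000 (3 bits).
Byte 2: 0x90 = 10010000 (10xxxxxx ✓), payload 010000.
Byte 3: 0x80 = 10000000 (10xxxxxx ✓), payload 000000.
Byte 4: 0x83 = 10000011 (10xxxxxx ✓), payload 000011.
Concatenate: 000010000000000000011 = 0x10003 (21 bits → U+10003).

U+10003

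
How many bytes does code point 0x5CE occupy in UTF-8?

2

U+05CE = 0x5CE. UTF-8 uses 1 byte below 0x80, 2 below 0x800, 3 below 0x10000, 4 up to 0x10FFFF. 0x5CE is in U+0080–U+07FF → 2 bytes.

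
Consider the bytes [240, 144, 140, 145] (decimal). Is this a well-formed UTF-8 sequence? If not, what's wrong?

valid

Leading byte 0xF0 = 11110000 → 4-byte form.
Continuation bytes 0x90=10010000, 0x8C=10001100, 0x91=10010001 all match 10xxxxxx.
Decoded value 0x10311 is ≥ 0x10000 (shortest form) and not a surrogate.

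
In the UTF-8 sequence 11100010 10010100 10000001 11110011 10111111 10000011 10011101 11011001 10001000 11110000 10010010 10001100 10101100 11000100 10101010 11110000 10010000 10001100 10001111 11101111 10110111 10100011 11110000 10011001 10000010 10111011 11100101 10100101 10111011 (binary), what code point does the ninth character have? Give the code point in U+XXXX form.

Offset 0: leading byte 0xE2 = 11100010 → 3-byte char #1 = E2 94 81.
Offset 3: leading byte 0xF3 = 11110011 → 4-byte char #2 = F3 BF 83 9D.
Offset 7: leading byte 0xD9 = 11011001 → 2-byte char #3 = D9 88.
Offset 9: leading byte 0xF0 = 11110000 → 4-byte char #4 = F0 92 8C AC.
Offset 13: leading byte 0xC4 = 11000100 → 2-byte char #5 = C4 AA.
Offset 15: leading byte 0xF0 = 11110000 → 4-byte char #6 = F0 90 8C 8F.
Offset 19: leading byte 0xEF = 11101111 → 3-byte char #7 = EF B7 A3.
Offset 22: leading byte 0xF0 = 11110000 → 4-byte char #8 = F0 99 82 BB.
Offset 26: leading byte 0xE5 = 11100101 → 3-byte char #9 = E5 A5 BB.
Leading byte 0xE5 = 11100101 matches 1110xxxx → 3-byte sequence.
Byte 1: 0xE5 = 11100101, payload 0101 (4 bits).
Byte 2: 0xA5 = 10100101 (10xxxxxx ✓), payload 100101.
Byte 3: 0xBB = 10111011 (10xxxxxx ✓), payload 111011.
Concatenate: 0101100101111011 = 0x597B (16 bits → U+597B).

U+597B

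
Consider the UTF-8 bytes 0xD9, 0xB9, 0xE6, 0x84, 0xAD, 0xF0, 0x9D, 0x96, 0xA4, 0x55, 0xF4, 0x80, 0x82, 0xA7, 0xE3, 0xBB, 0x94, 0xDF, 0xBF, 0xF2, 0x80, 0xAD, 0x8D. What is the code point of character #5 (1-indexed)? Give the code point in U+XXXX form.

U+1000A7

Offset 0: leading byte 0xD9 = 11011001 → 2-byte char #1 = D9 B9.
Offset 2: leading byte 0xE6 = 11100110 → 3-byte char #2 = E6 84 AD.
Offset 5: leading byte 0xF0 = 11110000 → 4-byte char #3 = F0 9D 96 A4.
Offset 9: leading byte 0x55 = 01010101 → 1-byte char #4 = 55.
Offset 10: leading byte 0xF4 = 11110100 → 4-byte char #5 = F4 80 82 A7.
Leading byte 0xF4 = 11110100 matches 11110xxx → 4-byte sequence.
Byte 1: 0xF4 = 11110100, payload 100 (3 bits).
Byte 2: 0x80 = 10000000 (10xxxxxx ✓), payload 000000.
Byte 3: 0x82 = 10000010 (10xxxxxx ✓), payload 000010.
Byte 4: 0xA7 = 10100111 (10xxxxxx ✓), payload 100111.
Concatenate: 100000000000010100111 = 0x1000A7 (21 bits → U+1000A7).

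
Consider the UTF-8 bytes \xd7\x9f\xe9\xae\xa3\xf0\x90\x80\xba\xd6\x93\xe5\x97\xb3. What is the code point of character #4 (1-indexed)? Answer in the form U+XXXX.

U+0593

Offset 0: leading byte 0xD7 = 11010111 → 2-byte char #1 = D7 9F.
Offset 2: leading byte 0xE9 = 11101001 → 3-byte char #2 = E9 AE A3.
Offset 5: leading byte 0xF0 = 11110000 → 4-byte char #3 = F0 90 80 BA.
Offset 9: leading byte 0xD6 = 11010110 → 2-byte char #4 = D6 93.
Leading byte 0xD6 = 11010110 matches 110xxxxx → 2-byte sequence.
Byte 1: 0xD6 = 11010110, payload 10110 (5 bits).
Byte 2: 0x93 = 10010011 (10xxxxxx ✓), payload 010011.
Concatenate: 10110010011 = 0x593 (11 bits → U+0593).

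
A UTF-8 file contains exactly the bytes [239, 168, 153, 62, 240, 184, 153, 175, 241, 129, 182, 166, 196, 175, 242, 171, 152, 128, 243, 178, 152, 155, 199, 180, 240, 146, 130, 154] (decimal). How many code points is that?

9

Byte at offset 0: 0xEF = 11101111 → 3-byte char (#1). Advance 3.
Byte at offset 3: 0x3E = 00111110 → 1-byte char (#2). Advance 1.
Byte at offset 4: 0xF0 = 11110000 → 4-byte char (#3). Advance 4.
Byte at offset 8: 0xF1 = 11110001 → 4-byte char (#4). Advance 4.
Byte at offset 12: 0xC4 = 11000100 → 2-byte char (#5). Advance 2.
Byte at offset 14: 0xF2 = 11110010 → 4-byte char (#6). Advance 4.
Byte at offset 18: 0xF3 = 11110011 → 4-byte char (#7). Advance 4.
Byte at offset 22: 0xC7 = 11000111 → 2-byte char (#8). Advance 2.
Byte at offset 24: 0xF0 = 11110000 → 4-byte char (#9). Advance 4.
Reached end at offset 28 after 9 code points.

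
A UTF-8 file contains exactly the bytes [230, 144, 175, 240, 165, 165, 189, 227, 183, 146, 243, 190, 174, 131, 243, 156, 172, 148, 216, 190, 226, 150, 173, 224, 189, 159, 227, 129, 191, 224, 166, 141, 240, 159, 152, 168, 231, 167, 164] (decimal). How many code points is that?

12

Byte at offset 0: 0xE6 = 11100110 → 3-byte char (#1). Advance 3.
Byte at offset 3: 0xF0 = 11110000 → 4-byte char (#2). Advance 4.
Byte at offset 7: 0xE3 = 11100011 → 3-byte char (#3). Advance 3.
Byte at offset 10: 0xF3 = 11110011 → 4-byte char (#4). Advance 4.
Byte at offset 14: 0xF3 = 11110011 → 4-byte char (#5). Advance 4.
Byte at offset 18: 0xD8 = 11011000 → 2-byte char (#6). Advance 2.
Byte at offset 20: 0xE2 = 11100010 → 3-byte char (#7). Advance 3.
Byte at offset 23: 0xE0 = 11100000 → 3-byte char (#8). Advance 3.
Byte at offset 26: 0xE3 = 11100011 → 3-byte char (#9). Advance 3.
Byte at offset 29: 0xE0 = 11100000 → 3-byte char (#10). Advance 3.
Byte at offset 32: 0xF0 = 11110000 → 4-byte char (#11). Advance 4.
Byte at offset 36: 0xE7 = 11100111 → 3-byte char (#12). Advance 3.
Reached end at offset 39 after 12 code points.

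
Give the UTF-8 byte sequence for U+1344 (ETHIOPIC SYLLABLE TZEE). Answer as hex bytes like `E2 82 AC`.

U+1344 = 0x1344 = 4932 decimal. In range U+0800–U+FFFF → 3-byte form: 1110xxxx 10xxxxxx 10xxxxxx.
Binary (16 bits): 0001001101000100.
Split 4+6+6: 0001 | 001101 | 000100.
Byte 1: 11100001 = 0xE1.
Byte 2: 10001101 = 0x8D.
Byte 3: 10000100 = 0x84.

E1 8D 84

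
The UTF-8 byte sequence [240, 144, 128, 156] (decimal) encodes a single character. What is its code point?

Leading byte 0xF0 = 11110000 matches 11110xxx → 4-byte sequence.
Byte 1: 0xF0 = 11110000, payload 000 (3 bits).
Byte 2: 0x90 = 10010000 (10xxxxxx ✓), payload 010000.
Byte 3: 0x80 = 10000000 (10xxxxxx ✓), payload 000000.
Byte 4: 0x9C = 10011100 (10xxxxxx ✓), payload 011100.
Concatenate: 000010000000000011100 = 0x1001C (21 bits → U+1001C).

U+1001C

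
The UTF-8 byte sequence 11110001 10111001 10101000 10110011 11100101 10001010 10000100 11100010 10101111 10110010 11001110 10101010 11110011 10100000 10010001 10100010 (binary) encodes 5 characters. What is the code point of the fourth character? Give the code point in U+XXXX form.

Offset 0: leading byte 0xF1 = 11110001 → 4-byte char #1 = F1 B9 A8 B3.
Offset 4: leading byte 0xE5 = 11100101 → 3-byte char #2 = E5 8A 84.
Offset 7: leading byte 0xE2 = 11100010 → 3-byte char #3 = E2 AF B2.
Offset 10: leading byte 0xCE = 11001110 → 2-byte char #4 = CE AA.
Leading byte 0xCE = 11001110 matches 110xxxxx → 2-byte sequence.
Byte 1: 0xCE = 11001110, payload 01110 (5 bits).
Byte 2: 0xAA = 10101010 (10xxxxxx ✓), payload 101010.
Concatenate: 01110101010 = 0x3AA (11 bits → U+03AA).

U+03AA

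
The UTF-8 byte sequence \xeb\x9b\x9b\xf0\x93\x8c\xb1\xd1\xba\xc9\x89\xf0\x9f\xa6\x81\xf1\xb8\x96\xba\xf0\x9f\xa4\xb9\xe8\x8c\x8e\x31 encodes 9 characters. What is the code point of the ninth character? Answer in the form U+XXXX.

Offset 0: leading byte 0xEB = 11101011 → 3-byte char #1 = EB 9B 9B.
Offset 3: leading byte 0xF0 = 11110000 → 4-byte char #2 = F0 93 8C B1.
Offset 7: leading byte 0xD1 = 11010001 → 2-byte char #3 = D1 BA.
Offset 9: leading byte 0xC9 = 11001001 → 2-byte char #4 = C9 89.
Offset 11: leading byte 0xF0 = 11110000 → 4-byte char #5 = F0 9F A6 81.
Offset 15: leading byte 0xF1 = 11110001 → 4-byte char #6 = F1 B8 96 BA.
Offset 19: leading byte 0xF0 = 11110000 → 4-byte char #7 = F0 9F A4 B9.
Offset 23: leading byte 0xE8 = 11101000 → 3-byte char #8 = E8 8C 8E.
Offset 26: leading byte 0x31 = 00110001 → 1-byte char #9 = 31.
Leading byte 0x31 = 00110001 matches 0xxxxxxx → 1-byte sequence.
Byte 1: 0x31 = 00110001, payload 0110001 (7 bits).
Concatenate: 0110001 = 0x31 (7 bits → U+0031).

U+0031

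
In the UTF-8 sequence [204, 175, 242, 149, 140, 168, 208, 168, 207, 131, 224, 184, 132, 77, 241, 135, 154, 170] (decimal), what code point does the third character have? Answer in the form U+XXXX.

Offset 0: leading byte 0xCC = 11001100 → 2-byte char #1 = CC AF.
Offset 2: leading byte 0xF2 = 11110010 → 4-byte char #2 = F2 95 8C A8.
Offset 6: leading byte 0xD0 = 11010000 → 2-byte char #3 = D0 A8.
Leading byte 0xD0 = 11010000 matches 110xxxxx → 2-byte sequence.
Byte 1: 0xD0 = 11010000, payload 10000 (5 bits).
Byte 2: 0xA8 = 10101000 (10xxxxxx ✓), payload 101000.
Concatenate: 10000101000 = 0x428 (11 bits → U+0428).

U+0428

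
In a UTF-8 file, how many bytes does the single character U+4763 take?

3

U+4763 = 0x4763. UTF-8 uses 1 byte below 0x80, 2 below 0x800, 3 below 0x10000, 4 up to 0x10FFFF. 0x4763 is in U+0800–U+FFFF → 3 bytes.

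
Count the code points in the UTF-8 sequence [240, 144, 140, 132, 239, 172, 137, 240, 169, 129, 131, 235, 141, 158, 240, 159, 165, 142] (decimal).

Byte at offset 0: 0xF0 = 11110000 → 4-byte char (#1). Advance 4.
Byte at offset 4: 0xEF = 11101111 → 3-byte char (#2). Advance 3.
Byte at offset 7: 0xF0 = 11110000 → 4-byte char (#3). Advance 4.
Byte at offset 11: 0xEB = 11101011 → 3-byte char (#4). Advance 3.
Byte at offset 14: 0xF0 = 11110000 → 4-byte char (#5). Advance 4.
Reached end at offset 18 after 5 code points.

5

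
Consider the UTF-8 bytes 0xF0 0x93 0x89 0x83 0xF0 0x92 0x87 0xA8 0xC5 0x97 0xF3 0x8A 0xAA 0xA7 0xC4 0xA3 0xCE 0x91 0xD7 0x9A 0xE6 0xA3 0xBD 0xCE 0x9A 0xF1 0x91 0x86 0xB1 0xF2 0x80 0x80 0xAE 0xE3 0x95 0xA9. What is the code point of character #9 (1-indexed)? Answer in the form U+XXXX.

Offset 0: leading byte 0xF0 = 11110000 → 4-byte char #1 = F0 93 89 83.
Offset 4: leading byte 0xF0 = 11110000 → 4-byte char #2 = F0 92 87 A8.
Offset 8: leading byte 0xC5 = 11000101 → 2-byte char #3 = C5 97.
Offset 10: leading byte 0xF3 = 11110011 → 4-byte char #4 = F3 8A AA A7.
Offset 14: leading byte 0xC4 = 11000100 → 2-byte char #5 = C4 A3.
Offset 16: leading byte 0xCE = 11001110 → 2-byte char #6 = CE 91.
Offset 18: leading byte 0xD7 = 11010111 → 2-byte char #7 = D7 9A.
Offset 20: leading byte 0xE6 = 11100110 → 3-byte char #8 = E6 A3 BD.
Offset 23: leading byte 0xCE = 11001110 → 2-byte char #9 = CE 9A.
Leading byte 0xCE = 11001110 matches 110xxxxx → 2-byte sequence.
Byte 1: 0xCE = 11001110, payload 01110 (5 bits).
Byte 2: 0x9A = 10011010 (10xxxxxx ✓), payload 011010.
Concatenate: 01110011010 = 0x39A (11 bits → U+039A).

U+039A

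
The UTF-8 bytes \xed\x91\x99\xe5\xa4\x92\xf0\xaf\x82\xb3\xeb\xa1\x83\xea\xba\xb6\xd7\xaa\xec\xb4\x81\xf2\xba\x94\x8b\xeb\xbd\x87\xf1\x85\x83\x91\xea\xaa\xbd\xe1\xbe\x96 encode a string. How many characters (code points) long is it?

12

Byte at offset 0: 0xED = 11101101 → 3-byte char (#1). Advance 3.
Byte at offset 3: 0xE5 = 11100101 → 3-byte char (#2). Advance 3.
Byte at offset 6: 0xF0 = 11110000 → 4-byte char (#3). Advance 4.
Byte at offset 10: 0xEB = 11101011 → 3-byte char (#4). Advance 3.
Byte at offset 13: 0xEA = 11101010 → 3-byte char (#5). Advance 3.
Byte at offset 16: 0xD7 = 11010111 → 2-byte char (#6). Advance 2.
Byte at offset 18: 0xEC = 11101100 → 3-byte char (#7). Advance 3.
Byte at offset 21: 0xF2 = 11110010 → 4-byte char (#8). Advance 4.
Byte at offset 25: 0xEB = 11101011 → 3-byte char (#9). Advance 3.
Byte at offset 28: 0xF1 = 11110001 → 4-byte char (#10). Advance 4.
Byte at offset 32: 0xEA = 11101010 → 3-byte char (#11). Advance 3.
Byte at offset 35: 0xE1 = 11100001 → 3-byte char (#12). Advance 3.
Reached end at offset 38 after 12 code points.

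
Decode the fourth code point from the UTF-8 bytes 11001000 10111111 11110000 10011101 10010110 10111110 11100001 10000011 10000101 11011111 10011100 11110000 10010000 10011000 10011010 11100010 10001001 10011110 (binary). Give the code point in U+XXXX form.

U+07DC

Offset 0: leading byte 0xC8 = 11001000 → 2-byte char #1 = C8 BF.
Offset 2: leading byte 0xF0 = 11110000 → 4-byte char #2 = F0 9D 96 BE.
Offset 6: leading byte 0xE1 = 11100001 → 3-byte char #3 = E1 83 85.
Offset 9: leading byte 0xDF = 11011111 → 2-byte char #4 = DF 9C.
Leading byte 0xDF = 11011111 matches 110xxxxx → 2-byte sequence.
Byte 1: 0xDF = 11011111, payload 11111 (5 bits).
Byte 2: 0x9C = 10011100 (10xxxxxx ✓), payload 011100.
Concatenate: 11111011100 = 0x7DC (11 bits → U+07DC).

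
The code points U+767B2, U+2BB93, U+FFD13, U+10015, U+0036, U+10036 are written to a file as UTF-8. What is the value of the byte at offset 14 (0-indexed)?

0x80

U+767B2 → 4-byte form F1 B6 9E B2 at offsets 0–3.
U+2BB93 → 4-byte form F0 AB AE 93 at offsets 4–7.
U+FFD13 → 4-byte form F3 BF B4 93 at offsets 8–11.
U+10015 → 4-byte form F0 90 80 95 at offsets 12–15.
Offset 14 falls in char 4's range; it's byte 3 of F0 90 80 95 = 0x80.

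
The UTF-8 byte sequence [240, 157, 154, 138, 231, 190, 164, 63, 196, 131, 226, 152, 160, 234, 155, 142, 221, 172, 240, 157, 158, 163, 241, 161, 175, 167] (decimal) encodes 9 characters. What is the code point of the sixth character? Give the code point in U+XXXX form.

Offset 0: leading byte 0xF0 = 11110000 → 4-byte char #1 = F0 9D 9A 8A.
Offset 4: leading byte 0xE7 = 11100111 → 3-byte char #2 = E7 BE A4.
Offset 7: leading byte 0x3F = 00111111 → 1-byte char #3 = 3F.
Offset 8: leading byte 0xC4 = 11000100 → 2-byte char #4 = C4 83.
Offset 10: leading byte 0xE2 = 11100010 → 3-byte char #5 = E2 98 A0.
Offset 13: leading byte 0xEA = 11101010 → 3-byte char #6 = EA 9B 8E.
Leading byte 0xEA = 11101010 matches 1110xxxx → 3-byte sequence.
Byte 1: 0xEA = 11101010, payload 1010 (4 bits).
Byte 2: 0x9B = 10011011 (10xxxxxx ✓), payload 011011.
Byte 3: 0x8E = 10001110 (10xxxxxx ✓), payload 001110.
Concatenate: 1010011011001110 = 0xA6CE (16 bits → U+A6CE).

U+A6CE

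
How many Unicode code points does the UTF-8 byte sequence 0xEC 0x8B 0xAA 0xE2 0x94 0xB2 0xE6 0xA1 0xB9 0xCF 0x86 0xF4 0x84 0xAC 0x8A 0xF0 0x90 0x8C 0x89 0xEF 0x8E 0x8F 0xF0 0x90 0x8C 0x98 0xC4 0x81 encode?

9

Byte at offset 0: 0xEC = 11101100 → 3-byte char (#1). Advance 3.
Byte at offset 3: 0xE2 = 11100010 → 3-byte char (#2). Advance 3.
Byte at offset 6: 0xE6 = 11100110 → 3-byte char (#3). Advance 3.
Byte at offset 9: 0xCF = 11001111 → 2-byte char (#4). Advance 2.
Byte at offset 11: 0xF4 = 11110100 → 4-byte char (#5). Advance 4.
Byte at offset 15: 0xF0 = 11110000 → 4-byte char (#6). Advance 4.
Byte at offset 19: 0xEF = 11101111 → 3-byte char (#7). Advance 3.
Byte at offset 22: 0xF0 = 11110000 → 4-byte char (#8). Advance 4.
Byte at offset 26: 0xC4 = 11000100 → 2-byte char (#9). Advance 2.
Reached end at offset 28 after 9 code points.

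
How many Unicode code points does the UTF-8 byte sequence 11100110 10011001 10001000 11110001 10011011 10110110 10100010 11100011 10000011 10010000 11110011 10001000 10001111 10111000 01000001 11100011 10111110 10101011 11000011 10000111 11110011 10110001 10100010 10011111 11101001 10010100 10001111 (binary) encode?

9

Byte at offset 0: 0xE6 = 11100110 → 3-byte char (#1). Advance 3.
Byte at offset 3: 0xF1 = 11110001 → 4-byte char (#2). Advance 4.
Byte at offset 7: 0xE3 = 11100011 → 3-byte char (#3). Advance 3.
Byte at offset 10: 0xF3 = 11110011 → 4-byte char (#4). Advance 4.
Byte at offset 14: 0x41 = 01000001 → 1-byte char (#5). Advance 1.
Byte at offset 15: 0xE3 = 11100011 → 3-byte char (#6). Advance 3.
Byte at offset 18: 0xC3 = 11000011 → 2-byte char (#7). Advance 2.
Byte at offset 20: 0xF3 = 11110011 → 4-byte char (#8). Advance 4.
Byte at offset 24: 0xE9 = 11101001 → 3-byte char (#9). Advance 3.
Reached end at offset 27 after 9 code points.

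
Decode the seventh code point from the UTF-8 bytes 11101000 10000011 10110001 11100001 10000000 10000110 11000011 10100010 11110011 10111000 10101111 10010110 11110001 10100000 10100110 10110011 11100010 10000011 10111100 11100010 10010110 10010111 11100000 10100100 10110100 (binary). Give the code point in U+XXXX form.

U+2597

Offset 0: leading byte 0xE8 = 11101000 → 3-byte char #1 = E8 83 B1.
Offset 3: leading byte 0xE1 = 11100001 → 3-byte char #2 = E1 80 86.
Offset 6: leading byte 0xC3 = 11000011 → 2-byte char #3 = C3 A2.
Offset 8: leading byte 0xF3 = 11110011 → 4-byte char #4 = F3 B8 AF 96.
Offset 12: leading byte 0xF1 = 11110001 → 4-byte char #5 = F1 A0 A6 B3.
Offset 16: leading byte 0xE2 = 11100010 → 3-byte char #6 = E2 83 BC.
Offset 19: leading byte 0xE2 = 11100010 → 3-byte char #7 = E2 96 97.
Leading byte 0xE2 = 11100010 matches 1110xxxx → 3-byte sequence.
Byte 1: 0xE2 = 11100010, payload 0010 (4 bits).
Byte 2: 0x96 = 10010110 (10xxxxxx ✓), payload 010110.
Byte 3: 0x97 = 10010111 (10xxxxxx ✓), payload 010111.
Concatenate: 0010010110010111 = 0x2597 (16 bits → U+2597).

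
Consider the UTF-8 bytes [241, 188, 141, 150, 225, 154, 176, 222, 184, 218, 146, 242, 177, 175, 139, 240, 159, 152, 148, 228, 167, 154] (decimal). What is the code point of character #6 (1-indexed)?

U+1F614

Offset 0: leading byte 0xF1 = 11110001 → 4-byte char #1 = F1 BC 8D 96.
Offset 4: leading byte 0xE1 = 11100001 → 3-byte char #2 = E1 9A B0.
Offset 7: leading byte 0xDE = 11011110 → 2-byte char #3 = DE B8.
Offset 9: leading byte 0xDA = 11011010 → 2-byte char #4 = DA 92.
Offset 11: leading byte 0xF2 = 11110010 → 4-byte char #5 = F2 B1 AF 8B.
Offset 15: leading byte 0xF0 = 11110000 → 4-byte char #6 = F0 9F 98 94.
Leading byte 0xF0 = 11110000 matches 11110xxx → 4-byte sequence.
Byte 1: 0xF0 = 11110000, payload 000 (3 bits).
Byte 2: 0x9F = 10011111 (10xxxxxx ✓), payload 011111.
Byte 3: 0x98 = 10011000 (10xxxxxx ✓), payload 011000.
Byte 4: 0x94 = 10010100 (10xxxxxx ✓), payload 010100.
Concatenate: 000011111011000010100 = 0x1F614 (21 bits → U+1F614).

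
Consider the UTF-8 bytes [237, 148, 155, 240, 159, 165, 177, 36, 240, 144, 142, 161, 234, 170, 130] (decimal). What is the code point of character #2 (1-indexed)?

Offset 0: leading byte 0xED = 11101101 → 3-byte char #1 = ED 94 9B.
Offset 3: leading byte 0xF0 = 11110000 → 4-byte char #2 = F0 9F A5 B1.
Leading byte 0xF0 = 11110000 matches 11110xxx → 4-byte sequence.
Byte 1: 0xF0 = 11110000, payload 000 (3 bits).
Byte 2: 0x9F = 10011111 (10xxxxxx ✓), payload 011111.
Byte 3: 0xA5 = 10100101 (10xxxxxx ✓), payload 100101.
Byte 4: 0xB1 = 10110001 (10xxxxxx ✓), payload 110001.
Concatenate: 000011111100101110001 = 0x1F971 (21 bits → U+1F971).

U+1F971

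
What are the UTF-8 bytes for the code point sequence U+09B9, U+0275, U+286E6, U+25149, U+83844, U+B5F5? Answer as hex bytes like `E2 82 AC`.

E0 A6 B9 C9 B5 F0 A8 9B A6 F0 A5 85 89 F2 83 A1 84 EB 97 B5

U+09B9: 3-byte form → E0 A6 B9.
U+0275: 2-byte form → C9 B5.
U+286E6: 4-byte form → F0 A8 9B A6.
U+25149: 4-byte form → F0 A5 85 89.
U+83844: 4-byte form → F2 83 A1 84.
U+B5F5: 3-byte form → EB 97 B5.
Concatenated (20 bytes): E0 A6 B9 C9 B5 F0 A8 9B A6 F0 A5 85 89 F2 83 A1 84 EB 97 B5.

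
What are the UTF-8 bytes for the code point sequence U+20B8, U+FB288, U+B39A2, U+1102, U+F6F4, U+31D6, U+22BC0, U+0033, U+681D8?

E2 82 B8 F3 BB 8A 88 F2 B3 A6 A2 E1 84 82 EF 9B B4 E3 87 96 F0 A2 AF 80 33 F1 A8 87 98

U+20B8: 3-byte form → E2 82 B8.
U+FB288: 4-byte form → F3 BB 8A 88.
U+B39A2: 4-byte form → F2 B3 A6 A2.
U+1102: 3-byte form → E1 84 82.
U+F6F4: 3-byte form → EF 9B B4.
U+31D6: 3-byte form → E3 87 96.
U+22BC0: 4-byte form → F0 A2 AF 80.
U+0033: 1-byte form → 33.
U+681D8: 4-byte form → F1 A8 87 98.
Concatenated (29 bytes): E2 82 B8 F3 BB 8A 88 F2 B3 A6 A2 E1 84 82 EF 9B B4 E3 87 96 F0 A2 AF 80 33 F1 A8 87 98.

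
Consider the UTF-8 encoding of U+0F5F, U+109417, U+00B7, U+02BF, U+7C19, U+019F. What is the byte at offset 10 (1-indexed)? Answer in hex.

0xCA

1-indexed offset 10 is 0-indexed offset 9.
U+0F5F → 3-byte form E0 BD 9F at offsets 0–2.
U+109417 → 4-byte form F4 89 90 97 at offsets 3–6.
U+00B7 → 2-byte form C2 B7 at offsets 7–8.
U+02BF → 2-byte form CA BF at offsets 9–10.
Offset 9 falls in char 4's range; it's byte 1 of CA BF = 0xCA.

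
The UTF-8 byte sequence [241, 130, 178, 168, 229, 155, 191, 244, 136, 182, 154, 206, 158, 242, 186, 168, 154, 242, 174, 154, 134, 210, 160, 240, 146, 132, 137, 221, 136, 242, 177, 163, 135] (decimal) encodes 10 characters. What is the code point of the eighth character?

U+12109

Offset 0: leading byte 0xF1 = 11110001 → 4-byte char #1 = F1 82 B2 A8.
Offset 4: leading byte 0xE5 = 11100101 → 3-byte char #2 = E5 9B BF.
Offset 7: leading byte 0xF4 = 11110100 → 4-byte char #3 = F4 88 B6 9A.
Offset 11: leading byte 0xCE = 11001110 → 2-byte char #4 = CE 9E.
Offset 13: leading byte 0xF2 = 11110010 → 4-byte char #5 = F2 BA A8 9A.
Offset 17: leading byte 0xF2 = 11110010 → 4-byte char #6 = F2 AE 9A 86.
Offset 21: leading byte 0xD2 = 11010010 → 2-byte char #7 = D2 A0.
Offset 23: leading byte 0xF0 = 11110000 → 4-byte char #8 = F0 92 84 89.
Leading byte 0xF0 = 11110000 matches 11110xxx → 4-byte sequence.
Byte 1: 0xF0 = 11110000, payload 000 (3 bits).
Byte 2: 0x92 = 10010010 (10xxxxxx ✓), payload 010010.
Byte 3: 0x84 = 10000100 (10xxxxxx ✓), payload 000100.
Byte 4: 0x89 = 10001001 (10xxxxxx ✓), payload 001001.
Concatenate: 000010010000100001001 = 0x12109 (21 bits → U+12109).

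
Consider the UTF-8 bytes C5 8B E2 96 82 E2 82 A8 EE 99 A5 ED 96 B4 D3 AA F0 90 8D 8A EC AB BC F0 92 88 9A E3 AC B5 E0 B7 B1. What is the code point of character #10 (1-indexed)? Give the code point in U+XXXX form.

U+3B35

Offset 0: leading byte 0xC5 = 11000101 → 2-byte char #1 = C5 8B.
Offset 2: leading byte 0xE2 = 11100010 → 3-byte char #2 = E2 96 82.
Offset 5: leading byte 0xE2 = 11100010 → 3-byte char #3 = E2 82 A8.
Offset 8: leading byte 0xEE = 11101110 → 3-byte char #4 = EE 99 A5.
Offset 11: leading byte 0xED = 11101101 → 3-byte char #5 = ED 96 B4.
Offset 14: leading byte 0xD3 = 11010011 → 2-byte char #6 = D3 AA.
Offset 16: leading byte 0xF0 = 11110000 → 4-byte char #7 = F0 90 8D 8A.
Offset 20: leading byte 0xEC = 11101100 → 3-byte char #8 = EC AB BC.
Offset 23: leading byte 0xF0 = 11110000 → 4-byte char #9 = F0 92 88 9A.
Offset 27: leading byte 0xE3 = 11100011 → 3-byte char #10 = E3 AC B5.
Leading byte 0xE3 = 11100011 matches 1110xxxx → 3-byte sequence.
Byte 1: 0xE3 = 11100011, payload 0011 (4 bits).
Byte 2: 0xAC = 10101100 (10xxxxxx ✓), payload 101100.
Byte 3: 0xB5 = 10110101 (10xxxxxx ✓), payload 110101.
Concatenate: 0011101100110101 = 0x3B35 (16 bits → U+3B35).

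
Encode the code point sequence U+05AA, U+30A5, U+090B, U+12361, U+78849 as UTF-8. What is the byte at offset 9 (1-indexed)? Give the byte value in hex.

1-indexed offset 9 is 0-indexed offset 8.
U+05AA → 2-byte form D6 AA at offsets 0–1.
U+30A5 → 3-byte form E3 82 A5 at offsets 2–4.
U+090B → 3-byte form E0 A4 8B at offsets 5–7.
U+12361 → 4-byte form F0 92 8D A1 at offsets 8–11.
Offset 8 falls in char 4's range; it's byte 1 of F0 92 8D A1 = 0xF0.

0xF0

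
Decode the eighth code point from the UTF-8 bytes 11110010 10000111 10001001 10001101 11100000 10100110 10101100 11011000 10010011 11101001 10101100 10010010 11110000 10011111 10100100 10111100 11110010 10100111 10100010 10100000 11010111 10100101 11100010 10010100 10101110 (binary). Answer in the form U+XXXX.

U+252E

Offset 0: leading byte 0xF2 = 11110010 → 4-byte char #1 = F2 87 89 8D.
Offset 4: leading byte 0xE0 = 11100000 → 3-byte char #2 = E0 A6 AC.
Offset 7: leading byte 0xD8 = 11011000 → 2-byte char #3 = D8 93.
Offset 9: leading byte 0xE9 = 11101001 → 3-byte char #4 = E9 AC 92.
Offset 12: leading byte 0xF0 = 11110000 → 4-byte char #5 = F0 9F A4 BC.
Offset 16: leading byte 0xF2 = 11110010 → 4-byte char #6 = F2 A7 A2 A0.
Offset 20: leading byte 0xD7 = 11010111 → 2-byte char #7 = D7 A5.
Offset 22: leading byte 0xE2 = 11100010 → 3-byte char #8 = E2 94 AE.
Leading byte 0xE2 = 11100010 matches 1110xxxx → 3-byte sequence.
Byte 1: 0xE2 = 11100010, payload 0010 (4 bits).
Byte 2: 0x94 = 10010100 (10xxxxxx ✓), payload 010100.
Byte 3: 0xAE = 10101110 (10xxxxxx ✓), payload 101110.
Concatenate: 0010010100101110 = 0x252E (16 bits → U+252E).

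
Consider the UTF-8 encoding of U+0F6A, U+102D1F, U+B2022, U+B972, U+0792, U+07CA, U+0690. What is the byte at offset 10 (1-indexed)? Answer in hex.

0x80

1-indexed offset 10 is 0-indexed offset 9.
U+0F6A → 3-byte form E0 BD AA at offsets 0–2.
U+102D1F → 4-byte form F4 82 B4 9F at offsets 3–6.
U+B2022 → 4-byte form F2 B2 80 A2 at offsets 7–10.
Offset 9 falls in char 3's range; it's byte 3 of F2 B2 80 A2 = 0x80.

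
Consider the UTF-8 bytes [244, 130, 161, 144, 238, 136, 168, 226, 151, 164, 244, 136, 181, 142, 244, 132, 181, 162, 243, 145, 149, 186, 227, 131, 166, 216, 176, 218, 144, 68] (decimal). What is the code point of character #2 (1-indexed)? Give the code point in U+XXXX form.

U+E228

Offset 0: leading byte 0xF4 = 11110100 → 4-byte char #1 = F4 82 A1 90.
Offset 4: leading byte 0xEE = 11101110 → 3-byte char #2 = EE 88 A8.
Leading byte 0xEE = 11101110 matches 1110xxxx → 3-byte sequence.
Byte 1: 0xEE = 11101110, payload 1110 (4 bits).
Byte 2: 0x88 = 10001000 (10xxxxxx ✓), payload 001000.
Byte 3: 0xA8 = 10101000 (10xxxxxx ✓), payload 101000.
Concatenate: 1110001000101000 = 0xE228 (16 bits → U+E228).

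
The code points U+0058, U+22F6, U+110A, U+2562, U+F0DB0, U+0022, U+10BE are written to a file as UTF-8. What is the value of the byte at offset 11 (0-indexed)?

U+0058 → 1-byte form 58 at offsets 0–0.
U+22F6 → 3-byte form E2 8B B6 at offsets 1–3.
U+110A → 3-byte form E1 84 8A at offsets 4–6.
U+2562 → 3-byte form E2 95 A2 at offsets 7–9.
U+F0DB0 → 4-byte form F3 B0 B6 B0 at offsets 10–13.
Offset 11 falls in char 5's range; it's byte 2 of F3 B0 B6 B0 = 0xB0.

0xB0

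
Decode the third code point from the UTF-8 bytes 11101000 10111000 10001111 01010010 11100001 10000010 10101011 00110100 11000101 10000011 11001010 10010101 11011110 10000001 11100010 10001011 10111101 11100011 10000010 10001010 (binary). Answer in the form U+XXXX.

Offset 0: leading byte 0xE8 = 11101000 → 3-byte char #1 = E8 B8 8F.
Offset 3: leading byte 0x52 = 01010010 → 1-byte char #2 = 52.
Offset 4: leading byte 0xE1 = 11100001 → 3-byte char #3 = E1 82 AB.
Leading byte 0xE1 = 11100001 matches 1110xxxx → 3-byte sequence.
Byte 1: 0xE1 = 11100001, payload 0001 (4 bits).
Byte 2: 0x82 = 10000010 (10xxxxxx ✓), payload 000010.
Byte 3: 0xAB = 10101011 (10xxxxxx ✓), payload 101011.
Concatenate: 0001000010101011 = 0x10AB (16 bits → U+10AB).

U+10AB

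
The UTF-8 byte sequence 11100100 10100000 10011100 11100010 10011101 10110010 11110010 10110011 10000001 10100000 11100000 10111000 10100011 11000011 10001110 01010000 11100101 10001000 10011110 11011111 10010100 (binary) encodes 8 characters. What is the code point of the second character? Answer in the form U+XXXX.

U+2772

Offset 0: leading byte 0xE4 = 11100100 → 3-byte char #1 = E4 A0 9C.
Offset 3: leading byte 0xE2 = 11100010 → 3-byte char #2 = E2 9D B2.
Leading byte 0xE2 = 11100010 matches 1110xxxx → 3-byte sequence.
Byte 1: 0xE2 = 11100010, payload 0010 (4 bits).
Byte 2: 0x9D = 10011101 (10xxxxxx ✓), payload 011101.
Byte 3: 0xB2 = 10110010 (10xxxxxx ✓), payload 110010.
Concatenate: 0010011101110010 = 0x2772 (16 bits → U+2772).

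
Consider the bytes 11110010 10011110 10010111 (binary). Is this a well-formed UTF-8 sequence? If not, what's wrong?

Leading byte 0xF2 = 11110010 → 4-byte form, but only 3 bytes are present.

invalid (sequence truncated)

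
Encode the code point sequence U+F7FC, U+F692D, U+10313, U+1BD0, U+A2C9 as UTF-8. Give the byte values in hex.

U+F7FC: 3-byte form → EF 9F BC.
U+F692D: 4-byte form → F3 B6 A4 AD.
U+10313: 4-byte form → F0 90 8C 93.
U+1BD0: 3-byte form → E1 AF 90.
U+A2C9: 3-byte form → EA 8B 89.
Concatenated (17 bytes): EF 9F BC F3 B6 A4 AD F0 90 8C 93 E1 AF 90 EA 8B 89.

EF 9F BC F3 B6 A4 AD F0 90 8C 93 E1 AF 90 EA 8B 89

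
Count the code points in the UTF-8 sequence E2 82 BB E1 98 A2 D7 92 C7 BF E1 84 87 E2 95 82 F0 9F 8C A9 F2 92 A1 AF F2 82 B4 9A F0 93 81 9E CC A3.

Byte at offset 0: 0xE2 = 11100010 → 3-byte char (#1). Advance 3.
Byte at offset 3: 0xE1 = 11100001 → 3-byte char (#2). Advance 3.
Byte at offset 6: 0xD7 = 11010111 → 2-byte char (#3). Advance 2.
Byte at offset 8: 0xC7 = 11000111 → 2-byte char (#4). Advance 2.
Byte at offset 10: 0xE1 = 11100001 → 3-byte char (#5). Advance 3.
Byte at offset 13: 0xE2 = 11100010 → 3-byte char (#6). Advance 3.
Byte at offset 16: 0xF0 = 11110000 → 4-byte char (#7). Advance 4.
Byte at offset 20: 0xF2 = 11110010 → 4-byte char (#8). Advance 4.
Byte at offset 24: 0xF2 = 11110010 → 4-byte char (#9). Advance 4.
Byte at offset 28: 0xF0 = 11110000 → 4-byte char (#10). Advance 4.
Byte at offset 32: 0xCC = 11001100 → 2-byte char (#11). Advance 2.
Reached end at offset 34 after 11 code points.

11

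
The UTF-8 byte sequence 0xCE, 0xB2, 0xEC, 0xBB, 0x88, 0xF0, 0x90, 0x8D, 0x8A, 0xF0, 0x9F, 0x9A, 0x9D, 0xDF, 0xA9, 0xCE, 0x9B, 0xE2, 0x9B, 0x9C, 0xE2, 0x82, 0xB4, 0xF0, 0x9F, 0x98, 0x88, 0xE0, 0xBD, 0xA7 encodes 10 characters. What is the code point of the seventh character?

Offset 0: leading byte 0xCE = 11001110 → 2-byte char #1 = CE B2.
Offset 2: leading byte 0xEC = 11101100 → 3-byte char #2 = EC BB 88.
Offset 5: leading byte 0xF0 = 11110000 → 4-byte char #3 = F0 90 8D 8A.
Offset 9: leading byte 0xF0 = 11110000 → 4-byte char #4 = F0 9F 9A 9D.
Offset 13: leading byte 0xDF = 11011111 → 2-byte char #5 = DF A9.
Offset 15: leading byte 0xCE = 11001110 → 2-byte char #6 = CE 9B.
Offset 17: leading byte 0xE2 = 11100010 → 3-byte char #7 = E2 9B 9C.
Leading byte 0xE2 = 11100010 matches 1110xxxx → 3-byte sequence.
Byte 1: 0xE2 = 11100010, payload 0010 (4 bits).
Byte 2: 0x9B = 10011011 (10xxxxxx ✓), payload 011011.
Byte 3: 0x9C = 10011100 (10xxxxxx ✓), payload 011100.
Concatenate: 0010011011011100 = 0x26DC (16 bits → U+26DC).

U+26DC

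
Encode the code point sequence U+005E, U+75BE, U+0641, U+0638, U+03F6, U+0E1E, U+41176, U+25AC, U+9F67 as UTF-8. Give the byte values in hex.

5E E7 96 BE D9 81 D8 B8 CF B6 E0 B8 9E F1 81 85 B6 E2 96 AC E9 BD A7

U+005E: 1-byte form → 5E.
U+75BE: 3-byte form → E7 96 BE.
U+0641: 2-byte form → D9 81.
U+0638: 2-byte form → D8 B8.
U+03F6: 2-byte form → CF B6.
U+0E1E: 3-byte form → E0 B8 9E.
U+41176: 4-byte form → F1 81 85 B6.
U+25AC: 3-byte form → E2 96 AC.
U+9F67: 3-byte form → E9 BD A7.
Concatenated (23 bytes): 5E E7 96 BE D9 81 D8 B8 CF B6 E0 B8 9E F1 81 85 B6 E2 96 AC E9 BD A7.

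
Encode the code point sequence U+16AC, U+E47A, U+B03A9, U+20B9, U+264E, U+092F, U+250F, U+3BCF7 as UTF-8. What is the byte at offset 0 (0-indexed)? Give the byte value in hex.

U+16AC → 3-byte form E1 9A AC at offsets 0–2.
Offset 0 falls in char 1's range; it's byte 1 of E1 9A AC = 0xE1.

0xE1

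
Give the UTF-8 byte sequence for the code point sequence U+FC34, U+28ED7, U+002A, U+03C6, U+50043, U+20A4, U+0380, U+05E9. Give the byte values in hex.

U+FC34: 3-byte form → EF B0 B4.
U+28ED7: 4-byte form → F0 A8 BB 97.
U+002A: 1-byte form → 2A.
U+03C6: 2-byte form → CF 86.
U+50043: 4-byte form → F1 90 81 83.
U+20A4: 3-byte form → E2 82 A4.
U+0380: 2-byte form → CE 80.
U+05E9: 2-byte form → D7 A9.
Concatenated (21 bytes): EF B0 B4 F0 A8 BB 97 2A CF 86 F1 90 81 83 E2 82 A4 CE 80 D7 A9.

EF B0 B4 F0 A8 BB 97 2A CF 86 F1 90 81 83 E2 82 A4 CE 80 D7 A9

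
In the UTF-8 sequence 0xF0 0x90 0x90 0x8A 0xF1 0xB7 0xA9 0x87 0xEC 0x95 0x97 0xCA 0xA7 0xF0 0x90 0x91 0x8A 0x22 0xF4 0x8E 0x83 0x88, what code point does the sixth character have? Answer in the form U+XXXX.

U+0022

Offset 0: leading byte 0xF0 = 11110000 → 4-byte char #1 = F0 90 90 8A.
Offset 4: leading byte 0xF1 = 11110001 → 4-byte char #2 = F1 B7 A9 87.
Offset 8: leading byte 0xEC = 11101100 → 3-byte char #3 = EC 95 97.
Offset 11: leading byte 0xCA = 11001010 → 2-byte char #4 = CA A7.
Offset 13: leading byte 0xF0 = 11110000 → 4-byte char #5 = F0 90 91 8A.
Offset 17: leading byte 0x22 = 00100010 → 1-byte char #6 = 22.
Leading byte 0x22 = 00100010 matches 0xxxxxxx → 1-byte sequence.
Byte 1: 0x22 = 00100010, payload 0100010 (7 bits).
Concatenate: 0100010 = 0x22 (7 bits → U+0022).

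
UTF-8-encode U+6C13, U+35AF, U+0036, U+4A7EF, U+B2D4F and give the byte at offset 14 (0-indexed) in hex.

0x8F

U+6C13 → 3-byte form E6 B0 93 at offsets 0–2.
U+35AF → 3-byte form E3 96 AF at offsets 3–5.
U+0036 → 1-byte form 36 at offsets 6–6.
U+4A7EF → 4-byte form F1 8A 9F AF at offsets 7–10.
U+B2D4F → 4-byte form F2 B2 B5 8F at offsets 11–14.
Offset 14 falls in char 5's range; it's byte 4 of F2 B2 B5 8F = 0x8F.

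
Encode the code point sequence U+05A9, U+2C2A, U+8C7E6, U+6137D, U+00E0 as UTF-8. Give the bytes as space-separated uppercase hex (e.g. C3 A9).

D6 A9 E2 B0 AA F2 8C 9F A6 F1 A1 8D BD C3 A0

U+05A9: 2-byte form → D6 A9.
U+2C2A: 3-byte form → E2 B0 AA.
U+8C7E6: 4-byte form → F2 8C 9F A6.
U+6137D: 4-byte form → F1 A1 8D BD.
U+00E0: 2-byte form → C3 A0.
Concatenated (15 bytes): D6 A9 E2 B0 AA F2 8C 9F A6 F1 A1 8D BD C3 A0.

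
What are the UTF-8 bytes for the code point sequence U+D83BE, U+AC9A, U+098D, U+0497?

F3 98 8E BE EA B2 9A E0 A6 8D D2 97

U+D83BE: 4-byte form → F3 98 8E BE.
U+AC9A: 3-byte form → EA B2 9A.
U+098D: 3-byte form → E0 A6 8D.
U+0497: 2-byte form → D2 97.
Concatenated (12 bytes): F3 98 8E BE EA B2 9A E0 A6 8D D2 97.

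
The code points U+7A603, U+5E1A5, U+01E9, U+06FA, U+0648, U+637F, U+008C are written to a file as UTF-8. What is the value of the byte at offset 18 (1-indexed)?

1-indexed offset 18 is 0-indexed offset 17.
U+7A603 → 4-byte form F1 BA 98 83 at offsets 0–3.
U+5E1A5 → 4-byte form F1 9E 86 A5 at offsets 4–7.
U+01E9 → 2-byte form C7 A9 at offsets 8–9.
U+06FA → 2-byte form DB BA at offsets 10–11.
U+0648 → 2-byte form D9 88 at offsets 12–13.
U+637F → 3-byte form E6 8D BF at offsets 14–16.
U+008C → 2-byte form C2 8C at offsets 17–18.
Offset 17 falls in char 7's range; it's byte 1 of C2 8C = 0xC2.

0xC2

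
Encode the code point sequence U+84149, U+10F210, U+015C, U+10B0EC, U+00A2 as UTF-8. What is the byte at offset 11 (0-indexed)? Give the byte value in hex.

0x8B

U+84149 → 4-byte form F2 84 85 89 at offsets 0–3.
U+10F210 → 4-byte form F4 8F 88 90 at offsets 4–7.
U+015C → 2-byte form C5 9C at offsets 8–9.
U+10B0EC → 4-byte form F4 8B 83 AC at offsets 10–13.
Offset 11 falls in char 4's range; it's byte 2 of F4 8B 83 AC = 0x8B.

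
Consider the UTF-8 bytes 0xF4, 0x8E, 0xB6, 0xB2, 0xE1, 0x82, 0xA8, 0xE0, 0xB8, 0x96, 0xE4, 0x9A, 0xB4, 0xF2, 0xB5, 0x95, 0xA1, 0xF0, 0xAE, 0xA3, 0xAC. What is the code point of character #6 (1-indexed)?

U+2E8EC

Offset 0: leading byte 0xF4 = 11110100 → 4-byte char #1 = F4 8E B6 B2.
Offset 4: leading byte 0xE1 = 11100001 → 3-byte char #2 = E1 82 A8.
Offset 7: leading byte 0xE0 = 11100000 → 3-byte char #3 = E0 B8 96.
Offset 10: leading byte 0xE4 = 11100100 → 3-byte char #4 = E4 9A B4.
Offset 13: leading byte 0xF2 = 11110010 → 4-byte char #5 = F2 B5 95 A1.
Offset 17: leading byte 0xF0 = 11110000 → 4-byte char #6 = F0 AE A3 AC.
Leading byte 0xF0 = 11110000 matches 11110xxx → 4-byte sequence.
Byte 1: 0xF0 = 11110000, payload 000 (3 bits).
Byte 2: 0xAE = 10101110 (10xxxxxx ✓), payload 101110.
Byte 3: 0xA3 = 10100011 (10xxxxxx ✓), payload 100011.
Byte 4: 0xAC = 10101100 (10xxxxxx ✓), payload 101100.
Concatenate: 000101110100011101100 = 0x2E8EC (21 bits → U+2E8EC).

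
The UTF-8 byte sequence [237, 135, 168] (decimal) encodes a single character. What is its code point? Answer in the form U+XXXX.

Leading byte 0xED = 11101101 matches 1110xxxx → 3-byte sequence.
Byte 1: 0xED = 11101101, payload 1101 (4 bits).
Byte 2: 0x87 = 10000111 (10xxxxxx ✓), payload 000111.
Byte 3: 0xA8 = 10101000 (10xxxxxx ✓), payload 101000.
Concatenate: 1101000111101000 = 0xD1E8 (16 bits → U+D1E8).

U+D1E8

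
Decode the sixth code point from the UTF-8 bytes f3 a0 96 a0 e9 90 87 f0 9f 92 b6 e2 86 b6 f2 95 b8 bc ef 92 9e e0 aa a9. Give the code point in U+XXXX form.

Offset 0: leading byte 0xF3 = 11110011 → 4-byte char #1 = F3 A0 96 A0.
Offset 4: leading byte 0xE9 = 11101001 → 3-byte char #2 = E9 90 87.
Offset 7: leading byte 0xF0 = 11110000 → 4-byte char #3 = F0 9F 92 B6.
Offset 11: leading byte 0xE2 = 11100010 → 3-byte char #4 = E2 86 B6.
Offset 14: leading byte 0xF2 = 11110010 → 4-byte char #5 = F2 95 B8 BC.
Offset 18: leading byte 0xEF = 11101111 → 3-byte char #6 = EF 92 9E.
Leading byte 0xEF = 11101111 matches 1110xxxx → 3-byte sequence.
Byte 1: 0xEF = 11101111, payload 1111 (4 bits).
Byte 2: 0x92 = 10010010 (10xxxxxx ✓), payload 010010.
Byte 3: 0x9E = 10011110 (10xxxxxx ✓), payload 011110.
Concatenate: 1111010010011110 = 0xF49E (16 bits → U+F49E).

U+F49E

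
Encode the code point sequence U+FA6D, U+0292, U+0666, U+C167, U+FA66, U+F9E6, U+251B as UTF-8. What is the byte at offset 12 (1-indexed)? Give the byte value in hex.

0xA9

1-indexed offset 12 is 0-indexed offset 11.
U+FA6D → 3-byte form EF A9 AD at offsets 0–2.
U+0292 → 2-byte form CA 92 at offsets 3–4.
U+0666 → 2-byte form D9 A6 at offsets 5–6.
U+C167 → 3-byte form EC 85 A7 at offsets 7–9.
U+FA66 → 3-byte form EF A9 A6 at offsets 10–12.
Offset 11 falls in char 5's range; it's byte 2 of EF A9 A6 = 0xA9.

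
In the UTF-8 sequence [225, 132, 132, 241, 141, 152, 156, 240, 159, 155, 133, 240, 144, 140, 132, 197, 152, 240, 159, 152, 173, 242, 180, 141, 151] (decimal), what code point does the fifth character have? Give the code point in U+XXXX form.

Offset 0: leading byte 0xE1 = 11100001 → 3-byte char #1 = E1 84 84.
Offset 3: leading byte 0xF1 = 11110001 → 4-byte char #2 = F1 8D 98 9C.
Offset 7: leading byte 0xF0 = 11110000 → 4-byte char #3 = F0 9F 9B 85.
Offset 11: leading byte 0xF0 = 11110000 → 4-byte char #4 = F0 90 8C 84.
Offset 15: leading byte 0xC5 = 11000101 → 2-byte char #5 = C5 98.
Leading byte 0xC5 = 11000101 matches 110xxxxx → 2-byte sequence.
Byte 1: 0xC5 = 11000101, payload 00101 (5 bits).
Byte 2: 0x98 = 10011000 (10xxxxxx ✓), payload 011000.
Concatenate: 00101011000 = 0x158 (11 bits → U+0158).

U+0158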